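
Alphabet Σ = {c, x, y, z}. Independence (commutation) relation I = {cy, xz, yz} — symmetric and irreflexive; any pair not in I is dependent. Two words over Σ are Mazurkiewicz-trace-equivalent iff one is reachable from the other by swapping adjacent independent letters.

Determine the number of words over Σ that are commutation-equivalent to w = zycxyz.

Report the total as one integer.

10

0(z) covers ∅
1(y) covers ∅
2(c) covers 0:z
3(x) covers 1:y, 2:c
4(y) covers 3:x
5(z) covers 2:c
floor of heap: 0:z, 1:y
completions by unplaced set U, small U first (add the entries for U minus each lowest piece of U):
  |U|=1: {4}:1  {5}:1
  |U|=2: {3,4}:1  {4,5}:2
  |U|=3: {1,3,4}:1  {3,4,5}:3
  |U|=4: {1,3,4,5}:4  {2,3,4,5}:3
  start at 0(z): 7
  start at 1(y): 3
sum over floor = 10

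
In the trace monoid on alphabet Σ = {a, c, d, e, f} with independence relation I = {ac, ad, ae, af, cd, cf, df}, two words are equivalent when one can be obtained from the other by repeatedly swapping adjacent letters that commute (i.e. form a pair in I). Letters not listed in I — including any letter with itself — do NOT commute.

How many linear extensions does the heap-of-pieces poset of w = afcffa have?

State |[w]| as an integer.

60

0(a) covers ∅
1(f) covers ∅
2(c) covers ∅
3(f) covers 1:f
4(f) covers 3:f
5(a) covers 0:a
floor of heap: 0:a, 1:f, 2:c
completions by unplaced set U, small U first (add the entries for U minus each lowest piece of U):
  |U|=1: {2}:1  {4}:1  {5}:1
  |U|=2: {0,5}:1  {2,4}:2  {2,5}:2  {3,4}:1  {4,5}:2
  |U|=3: {0,2,5}:3  {0,4,5}:3  {1,3,4}:1  {2,3,4}:3  {2,4,5}:6  {3,4,5}:3
  |U|=4: {0,2,4,5}:12  {0,3,4,5}:6  {1,2,3,4}:4  {1,3,4,5}:4  {2,3,4,5}:12
  start at 0(a): 20
  start at 1(f): 30
  start at 2(c): 10
sum over floor = 60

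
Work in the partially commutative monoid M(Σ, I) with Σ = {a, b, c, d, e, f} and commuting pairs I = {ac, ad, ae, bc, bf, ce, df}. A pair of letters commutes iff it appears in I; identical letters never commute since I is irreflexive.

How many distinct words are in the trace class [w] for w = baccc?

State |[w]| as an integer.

10

#0=b has no predecessor
#1=a depends on [0:b]
#2=c has no predecessor
#3=c depends on [2:c]
#4=c depends on [3:c]
sources: [0:b, 2:c]
N(rest) = Σ N(rest − s) over sources s of rest; N(one piece) = 1:
  size 1 → [1]=1  [4]=1
  size 2 → [0,1]=1  [1,4]=2  [3,4]=1
  size 3 → [0,1,4]=3  [1,3,4]=3  [2,3,4]=1
  first=0(b) contributes 4
  first=2(c) contributes 6
|[w]| = 10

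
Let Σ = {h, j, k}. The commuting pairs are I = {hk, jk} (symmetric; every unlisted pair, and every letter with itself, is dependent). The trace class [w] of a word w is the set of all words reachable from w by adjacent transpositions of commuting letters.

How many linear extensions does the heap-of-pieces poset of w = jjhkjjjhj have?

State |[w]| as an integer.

0(j) covers ∅
1(j) covers 0:j
2(h) covers 1:j
3(k) covers ∅
4(j) covers 2:h
5(j) covers 4:j
6(j) covers 5:j
7(h) covers 6:j
8(j) covers 7:h
floor of heap: 0:j, 3:k
completions by unplaced set U, small U first (add the entries for U minus each lowest piece of U):
  |U|=1: {3}:1  {8}:1
  |U|=2: {3,8}:2  {7,8}:1
  |U|=3: {3,7,8}:3  {6,7,8}:1
  |U|=4: {3,6,7,8}:4  {5,6,7,8}:1
  |U|=5: {3,5,6,7,8}:5  {4,5,6,7,8}:1
  |U|=6: {2,4,5,6,7,8}:1  {3,4,5,6,7,8}:6
  |U|=7: {1,2,4,5,6,7,8}:1  {2,3,4,5,6,7,8}:7
  start at 0(j): 8
  start at 3(k): 1
sum over floor = 9

9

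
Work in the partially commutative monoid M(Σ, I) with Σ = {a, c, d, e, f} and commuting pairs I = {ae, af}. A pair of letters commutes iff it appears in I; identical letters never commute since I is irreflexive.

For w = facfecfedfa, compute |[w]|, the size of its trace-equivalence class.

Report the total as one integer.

4

piece 0:f — minimal
piece 1:a — minimal
piece 2:c rests on {0:f, 1:a}
piece 3:f rests on {2:c}
piece 4:e rests on {3:f}
piece 5:c rests on {4:e}
piece 6:f rests on {5:c}
piece 7:e rests on {6:f}
piece 8:d rests on {7:e}
piece 9:f rests on {8:d}
piece 10:a rests on {8:d}
minimal pieces: {0:f, 1:a}
ways to finish when only these pieces remain (= sum over removing one remaining piece with nothing left below it):
  1 left: {9}→1  {10}→1
  2 left: {9,10}→2
  3 left: {8,9,10}→2
  4 left: {7,8,9,10}→2
  5 left: {6,7,8,9,10}→2
  6 left: {5,6,7,8,9,10}→2
  7 left: {4,5,6,7,8,9,10}→2
  8 left: {3,4,5,6,7,8,9,10}→2
  9 left: {2,3,4,5,6,7,8,9,10}→2
  placing 0:f first → 2 extensions
  placing 1:a first → 2 extensions
total linear extensions = 4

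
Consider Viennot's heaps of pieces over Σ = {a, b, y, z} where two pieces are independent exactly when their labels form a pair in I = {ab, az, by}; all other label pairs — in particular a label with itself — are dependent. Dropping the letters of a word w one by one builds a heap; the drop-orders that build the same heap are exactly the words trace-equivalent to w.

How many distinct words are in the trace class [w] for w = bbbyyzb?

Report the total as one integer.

drop 0:b onto floor
drop 1:b onto {0:b}
drop 2:b onto {1:b}
drop 3:y onto floor
drop 4:y onto {3:y}
drop 5:z onto {2:b, 4:y}
drop 6:b onto {5:z}
ground layer = {0:b, 3:y}
drop-orders for the pieces not yet dropped (sum over which currently-grounded one goes next):
  1 to go: {6} 1
  2 to go: {5,6} 1
  3 to go: {2,5,6} 1  {4,5,6} 1
  4 to go: {1,2,5,6} 1  {2,4,5,6} 2  {3,4,5,6} 1
  5 to go: {0,1,2,5,6} 1  {1,2,4,5,6} 3  {2,3,4,5,6} 3
  if 0:b drops first: 6 orders
  if 3:y drops first: 4 orders
heap linearizations: 10

10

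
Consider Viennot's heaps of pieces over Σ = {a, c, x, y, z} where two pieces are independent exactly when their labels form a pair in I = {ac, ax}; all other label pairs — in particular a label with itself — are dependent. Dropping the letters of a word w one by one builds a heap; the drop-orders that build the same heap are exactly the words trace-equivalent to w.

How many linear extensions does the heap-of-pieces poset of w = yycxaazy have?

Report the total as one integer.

6

#0=y has no predecessor
#1=y depends on [0:y]
#2=c depends on [1:y]
#3=x depends on [2:c]
#4=a depends on [1:y]
#5=a depends on [4:a]
#6=z depends on [3:x, 5:a]
#7=y depends on [6:z]
sources: [0:y]
N(rest) = Σ N(rest − s) over sources s of rest; N(one piece) = 1:
  size 1 → [7]=1
  size 2 → [6,7]=1
  size 3 → [3,6,7]=1  [5,6,7]=1
  size 4 → [2,3,6,7]=1  [3,5,6,7]=2  [4,5,6,7]=1
  size 5 → [2,3,5,6,7]=3  [3,4,5,6,7]=3
  size 6 → [2,3,4,5,6,7]=6
  first=0(y) contributes 6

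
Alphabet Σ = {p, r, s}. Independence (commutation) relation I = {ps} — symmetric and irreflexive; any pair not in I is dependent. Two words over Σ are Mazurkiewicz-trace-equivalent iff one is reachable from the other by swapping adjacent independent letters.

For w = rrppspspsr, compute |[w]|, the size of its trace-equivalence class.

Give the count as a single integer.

35

0(r) covers ∅
1(r) covers 0:r
2(p) covers 1:r
3(p) covers 2:p
4(s) covers 1:r
5(p) covers 3:p
6(s) covers 4:s
7(p) covers 5:p
8(s) covers 6:s
9(r) covers 7:p, 8:s
floor of heap: 0:r
completions by unplaced set U, small U first (add the entries for U minus each lowest piece of U):
  |U|=1: {9}:1
  |U|=2: {7,9}:1  {8,9}:1
  |U|=3: {5,7,9}:1  {6,8,9}:1  {7,8,9}:2
  |U|=4: {3,5,7,9}:1  {4,6,8,9}:1  {5,7,8,9}:3  {6,7,8,9}:3
  |U|=5: {2,3,5,7,9}:1  {3,5,7,8,9}:4  {4,6,7,8,9}:4  {5,6,7,8,9}:6
  |U|=6: {2,3,5,7,8,9}:5  {3,5,6,7,8,9}:10  {4,5,6,7,8,9}:10
  |U|=7: {2,3,5,6,7,8,9}:15  {3,4,5,6,7,8,9}:20
  |U|=8: {2,3,4,5,6,7,8,9}:35
  start at 0(r): 35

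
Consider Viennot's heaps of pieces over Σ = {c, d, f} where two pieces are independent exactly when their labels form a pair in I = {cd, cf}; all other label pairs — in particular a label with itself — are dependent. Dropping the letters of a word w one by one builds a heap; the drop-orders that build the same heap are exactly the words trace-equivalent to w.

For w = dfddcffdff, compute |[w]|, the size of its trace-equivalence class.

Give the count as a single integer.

10

0(d) covers ∅
1(f) covers 0:d
2(d) covers 1:f
3(d) covers 2:d
4(c) covers ∅
5(f) covers 3:d
6(f) covers 5:f
7(d) covers 6:f
8(f) covers 7:d
9(f) covers 8:f
floor of heap: 0:d, 4:c
completions by unplaced set U, small U first (add the entries for U minus each lowest piece of U):
  |U|=1: {4}:1  {9}:1
  |U|=2: {4,9}:2  {8,9}:1
  |U|=3: {4,8,9}:3  {7,8,9}:1
  |U|=4: {4,7,8,9}:4  {6,7,8,9}:1
  |U|=5: {4,6,7,8,9}:5  {5,6,7,8,9}:1
  |U|=6: {3,5,6,7,8,9}:1  {4,5,6,7,8,9}:6
  |U|=7: {2,3,5,6,7,8,9}:1  {3,4,5,6,7,8,9}:7
  |U|=8: {1,2,3,5,6,7,8,9}:1  {2,3,4,5,6,7,8,9}:8
  start at 0(d): 9
  start at 4(c): 1
sum over floor = 10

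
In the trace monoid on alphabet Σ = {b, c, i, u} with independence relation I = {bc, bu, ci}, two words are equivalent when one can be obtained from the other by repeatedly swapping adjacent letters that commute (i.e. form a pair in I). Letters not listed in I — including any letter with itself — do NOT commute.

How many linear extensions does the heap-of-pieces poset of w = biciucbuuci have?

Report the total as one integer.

#0=b has no predecessor
#1=i depends on [0:b]
#2=c has no predecessor
#3=i depends on [1:i]
#4=u depends on [2:c, 3:i]
#5=c depends on [4:u]
#6=b depends on [3:i]
#7=u depends on [5:c]
#8=u depends on [7:u]
#9=c depends on [8:u]
#10=i depends on [6:b, 8:u]
sources: [0:b, 2:c]
N(rest) = Σ N(rest − s) over sources s of rest; N(one piece) = 1:
  size 1 → [9]=1  [10]=1
  size 2 → [6,10]=1  [9,10]=2
  size 3 → [6,9,10]=3  [8,9,10]=2
  size 4 → [6,8,9,10]=5  [7,8,9,10]=2
  size 5 → [5,7,8,9,10]=2  [6,7,8,9,10]=7
  size 6 → [4,5,7,8,9,10]=2  [5,6,7,8,9,10]=9
  size 7 → [2,4,5,7,8,9,10]=2  [4,5,6,7,8,9,10]=11
  size 8 → [2,4,5,6,7,8,9,10]=13  [3,4,5,6,7,8,9,10]=11
  size 9 → [1,3,4,5,6,7,8,9,10]=11  [2,3,4,5,6,7,8,9,10]=24
  first=0(b) contributes 35
  first=2(c) contributes 11
|[w]| = 46

46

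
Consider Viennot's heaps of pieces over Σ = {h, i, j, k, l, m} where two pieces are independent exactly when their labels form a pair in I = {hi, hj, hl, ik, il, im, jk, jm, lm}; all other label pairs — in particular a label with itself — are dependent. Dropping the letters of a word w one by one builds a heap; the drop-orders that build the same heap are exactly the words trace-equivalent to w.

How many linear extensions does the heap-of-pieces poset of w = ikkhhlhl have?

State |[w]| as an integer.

80

#0=i has no predecessor
#1=k has no predecessor
#2=k depends on [1:k]
#3=h depends on [2:k]
#4=h depends on [3:h]
#5=l depends on [2:k]
#6=h depends on [4:h]
#7=l depends on [5:l]
sources: [0:i, 1:k]
N(rest) = Σ N(rest − s) over sources s of rest; N(one piece) = 1:
  size 1 → [0]=1  [6]=1  [7]=1
  size 2 → [0,6]=2  [0,7]=2  [4,6]=1  [5,7]=1  [6,7]=2
  size 3 → [0,4,6]=3  [0,5,7]=3  [0,6,7]=6  [3,4,6]=1  [4,6,7]=3  [5,6,7]=3
  size 4 → [0,3,4,6]=4  [0,4,6,7]=12  [0,5,6,7]=12  [3,4,6,7]=4  [4,5,6,7]=6
  size 5 → [0,3,4,6,7]=20  [0,4,5,6,7]=30  [3,4,5,6,7]=10
  size 6 → [0,3,4,5,6,7]=60  [2,3,4,5,6,7]=10
  first=0(i) contributes 10
  first=1(k) contributes 70
|[w]| = 80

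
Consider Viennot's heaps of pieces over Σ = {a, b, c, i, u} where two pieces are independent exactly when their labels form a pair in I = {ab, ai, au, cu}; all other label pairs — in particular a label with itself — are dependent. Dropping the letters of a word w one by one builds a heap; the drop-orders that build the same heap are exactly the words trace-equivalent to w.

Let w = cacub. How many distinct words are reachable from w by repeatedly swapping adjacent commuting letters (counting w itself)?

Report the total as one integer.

4

drop 0:c onto floor
drop 1:a onto {0:c}
drop 2:c onto {1:a}
drop 3:u onto floor
drop 4:b onto {2:c, 3:u}
ground layer = {0:c, 3:u}
drop-orders for the pieces not yet dropped (sum over which currently-grounded one goes next):
  1 to go: {4} 1
  2 to go: {2,4} 1  {3,4} 1
  3 to go: {1,2,4} 1  {2,3,4} 2
  if 0:c drops first: 3 orders
  if 3:u drops first: 1 orders
heap linearizations: 4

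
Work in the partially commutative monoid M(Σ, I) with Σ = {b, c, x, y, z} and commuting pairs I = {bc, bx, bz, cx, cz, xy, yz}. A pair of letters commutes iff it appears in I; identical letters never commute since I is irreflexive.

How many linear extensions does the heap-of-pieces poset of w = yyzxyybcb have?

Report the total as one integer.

108

drop 0:y onto floor
drop 1:y onto {0:y}
drop 2:z onto floor
drop 3:x onto {2:z}
drop 4:y onto {1:y}
drop 5:y onto {4:y}
drop 6:b onto {5:y}
drop 7:c onto {5:y}
drop 8:b onto {6:b}
ground layer = {0:y, 2:z}
drop-orders for the pieces not yet dropped (sum over which currently-grounded one goes next):
  1 to go: {3} 1  {7} 1  {8} 1
  2 to go: {2,3} 1  {3,7} 2  {3,8} 2  {6,8} 1  {7,8} 2
  3 to go: {2,3,7} 3  {2,3,8} 3  {3,6,8} 3  {3,7,8} 6  {6,7,8} 3
  4 to go: {2,3,6,8} 6  {2,3,7,8} 12  {3,6,7,8} 12  {5,6,7,8} 3
  5 to go: {2,3,6,7,8} 30  {3,5,6,7,8} 15  {4,5,6,7,8} 3
  6 to go: {1,4,5,6,7,8} 3  {2,3,5,6,7,8} 45  {3,4,5,6,7,8} 18
  7 to go: {0,1,4,5,6,7,8} 3  {1,3,4,5,6,7,8} 21  {2,3,4,5,6,7,8} 63
  if 0:y drops first: 84 orders
  if 2:z drops first: 24 orders
heap linearizations: 108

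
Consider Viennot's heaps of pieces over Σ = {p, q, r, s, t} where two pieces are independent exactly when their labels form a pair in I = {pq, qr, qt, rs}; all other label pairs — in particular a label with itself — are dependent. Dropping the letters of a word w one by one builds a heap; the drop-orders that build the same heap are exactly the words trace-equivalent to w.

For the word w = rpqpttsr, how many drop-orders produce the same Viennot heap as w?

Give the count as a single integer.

piece 0:r — minimal
piece 1:p rests on {0:r}
piece 2:q — minimal
piece 3:p rests on {1:p}
piece 4:t rests on {3:p}
piece 5:t rests on {4:t}
piece 6:s rests on {2:q, 5:t}
piece 7:r rests on {5:t}
minimal pieces: {0:r, 2:q}
ways to finish when only these pieces remain (= sum over removing one remaining piece with nothing left below it):
  1 left: {6}→1  {7}→1
  2 left: {2,6}→1  {6,7}→2
  3 left: {2,6,7}→3  {5,6,7}→2
  4 left: {2,5,6,7}→5  {4,5,6,7}→2
  5 left: {2,4,5,6,7}→7  {3,4,5,6,7}→2
  6 left: {1,3,4,5,6,7}→2  {2,3,4,5,6,7}→9
  placing 0:r first → 11 extensions
  placing 2:q first → 2 extensions
total linear extensions = 13

13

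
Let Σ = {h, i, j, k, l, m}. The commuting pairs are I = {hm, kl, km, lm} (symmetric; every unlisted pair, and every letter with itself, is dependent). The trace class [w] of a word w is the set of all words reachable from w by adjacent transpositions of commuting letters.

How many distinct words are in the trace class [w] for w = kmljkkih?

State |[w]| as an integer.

6

piece 0:k — minimal
piece 1:m — minimal
piece 2:l — minimal
piece 3:j rests on {0:k, 1:m, 2:l}
piece 4:k rests on {3:j}
piece 5:k rests on {4:k}
piece 6:i rests on {5:k}
piece 7:h rests on {6:i}
minimal pieces: {0:k, 1:m, 2:l}
ways to finish when only these pieces remain (= sum over removing one remaining piece with nothing left below it):
  1 left: {7}→1
  2 left: {6,7}→1
  3 left: {5,6,7}→1
  4 left: {4,5,6,7}→1
  5 left: {3,4,5,6,7}→1
  6 left: {0,3,4,5,6,7}→1  {1,3,4,5,6,7}→1  {2,3,4,5,6,7}→1
  placing 0:k first → 2 extensions
  placing 1:m first → 2 extensions
  placing 2:l first → 2 extensions
total linear extensions = 6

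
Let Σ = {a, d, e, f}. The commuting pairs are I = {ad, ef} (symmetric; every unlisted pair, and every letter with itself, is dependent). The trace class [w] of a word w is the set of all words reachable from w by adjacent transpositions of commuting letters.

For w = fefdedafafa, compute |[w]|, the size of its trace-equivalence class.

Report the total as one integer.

0(f) covers ∅
1(e) covers ∅
2(f) covers 0:f
3(d) covers 1:e, 2:f
4(e) covers 3:d
5(d) covers 4:e
6(a) covers 4:e
7(f) covers 5:d, 6:a
8(a) covers 7:f
9(f) covers 8:a
10(a) covers 9:f
floor of heap: 0:f, 1:e
completions by unplaced set U, small U first (add the entries for U minus each lowest piece of U):
  |U|=1: {10}:1
  |U|=2: {9,10}:1
  |U|=3: {8,9,10}:1
  |U|=4: {7,8,9,10}:1
  |U|=5: {5,7,8,9,10}:1  {6,7,8,9,10}:1
  |U|=6: {5,6,7,8,9,10}:2
  |U|=7: {4,5,6,7,8,9,10}:2
  |U|=8: {3,4,5,6,7,8,9,10}:2
  |U|=9: {1,3,4,5,6,7,8,9,10}:2  {2,3,4,5,6,7,8,9,10}:2
  start at 0(f): 4
  start at 1(e): 2
sum over floor = 6

6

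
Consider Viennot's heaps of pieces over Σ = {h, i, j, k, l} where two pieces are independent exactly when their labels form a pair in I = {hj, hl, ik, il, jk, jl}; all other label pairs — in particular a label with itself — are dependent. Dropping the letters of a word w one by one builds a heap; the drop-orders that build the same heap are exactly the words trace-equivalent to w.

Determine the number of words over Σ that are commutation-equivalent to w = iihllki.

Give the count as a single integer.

25

#0=i has no predecessor
#1=i depends on [0:i]
#2=h depends on [1:i]
#3=l has no predecessor
#4=l depends on [3:l]
#5=k depends on [2:h, 4:l]
#6=i depends on [2:h]
sources: [0:i, 3:l]
N(rest) = Σ N(rest − s) over sources s of rest; N(one piece) = 1:
  size 1 → [5]=1  [6]=1
  size 2 → [4,5]=1  [5,6]=2
  size 3 → [2,5,6]=2  [3,4,5]=1  [4,5,6]=3
  size 4 → [1,2,5,6]=2  [2,4,5,6]=5  [3,4,5,6]=4
  size 5 → [0,1,2,5,6]=2  [1,2,4,5,6]=7  [2,3,4,5,6]=9
  first=0(i) contributes 16
  first=3(l) contributes 9
|[w]| = 25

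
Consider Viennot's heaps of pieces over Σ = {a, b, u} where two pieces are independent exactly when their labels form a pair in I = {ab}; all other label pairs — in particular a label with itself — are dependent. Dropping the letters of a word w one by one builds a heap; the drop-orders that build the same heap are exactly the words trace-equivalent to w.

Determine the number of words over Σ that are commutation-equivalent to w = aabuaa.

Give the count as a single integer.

0(a) covers ∅
1(a) covers 0:a
2(b) covers ∅
3(u) covers 1:a, 2:b
4(a) covers 3:u
5(a) covers 4:a
floor of heap: 0:a, 2:b
completions by unplaced set U, small U first (add the entries for U minus each lowest piece of U):
  |U|=1: {5}:1
  |U|=2: {4,5}:1
  |U|=3: {3,4,5}:1
  |U|=4: {1,3,4,5}:1  {2,3,4,5}:1
  start at 0(a): 2
  start at 2(b): 1
sum over floor = 3

3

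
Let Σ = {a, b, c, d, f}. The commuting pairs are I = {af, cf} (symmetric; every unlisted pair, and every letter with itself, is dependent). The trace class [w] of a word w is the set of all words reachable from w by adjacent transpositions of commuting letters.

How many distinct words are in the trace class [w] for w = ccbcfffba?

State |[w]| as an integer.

4

#0=c has no predecessor
#1=c depends on [0:c]
#2=b depends on [1:c]
#3=c depends on [2:b]
#4=f depends on [2:b]
#5=f depends on [4:f]
#6=f depends on [5:f]
#7=b depends on [3:c, 6:f]
#8=a depends on [7:b]
sources: [0:c]
N(rest) = Σ N(rest − s) over sources s of rest; N(one piece) = 1:
  size 1 → [8]=1
  size 2 → [7,8]=1
  size 3 → [3,7,8]=1  [6,7,8]=1
  size 4 → [3,6,7,8]=2  [5,6,7,8]=1
  size 5 → [3,5,6,7,8]=3  [4,5,6,7,8]=1
  size 6 → [3,4,5,6,7,8]=4
  size 7 → [2,3,4,5,6,7,8]=4
  first=0(c) contributes 4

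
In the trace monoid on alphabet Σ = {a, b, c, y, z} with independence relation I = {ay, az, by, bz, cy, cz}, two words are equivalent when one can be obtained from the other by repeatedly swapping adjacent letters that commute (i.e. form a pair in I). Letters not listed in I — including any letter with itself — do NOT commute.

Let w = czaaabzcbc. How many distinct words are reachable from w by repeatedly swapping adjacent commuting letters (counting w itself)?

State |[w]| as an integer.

45

0(c) covers ∅
1(z) covers ∅
2(a) covers 0:c
3(a) covers 2:a
4(a) covers 3:a
5(b) covers 4:a
6(z) covers 1:z
7(c) covers 5:b
8(b) covers 7:c
9(c) covers 8:b
floor of heap: 0:c, 1:z
completions by unplaced set U, small U first (add the entries for U minus each lowest piece of U):
  |U|=1: {6}:1  {9}:1
  |U|=2: {1,6}:1  {6,9}:2  {8,9}:1
  |U|=3: {1,6,9}:3  {6,8,9}:3  {7,8,9}:1
  |U|=4: {1,6,8,9}:6  {5,7,8,9}:1  {6,7,8,9}:4
  |U|=5: {1,6,7,8,9}:10  {4,5,7,8,9}:1  {5,6,7,8,9}:5
  |U|=6: {1,5,6,7,8,9}:15  {3,4,5,7,8,9}:1  {4,5,6,7,8,9}:6
  |U|=7: {1,4,5,6,7,8,9}:21  {2,3,4,5,7,8,9}:1  {3,4,5,6,7,8,9}:7
  |U|=8: {0,2,3,4,5,7,8,9}:1  {1,3,4,5,6,7,8,9}:28  {2,3,4,5,6,7,8,9}:8
  start at 0(c): 36
  start at 1(z): 9
sum over floor = 45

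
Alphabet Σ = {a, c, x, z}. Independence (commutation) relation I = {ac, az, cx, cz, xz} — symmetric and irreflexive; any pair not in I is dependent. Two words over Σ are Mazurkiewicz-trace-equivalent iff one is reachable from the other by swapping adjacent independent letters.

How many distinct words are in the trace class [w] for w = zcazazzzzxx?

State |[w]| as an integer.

2310

piece 0:z — minimal
piece 1:c — minimal
piece 2:a — minimal
piece 3:z rests on {0:z}
piece 4:a rests on {2:a}
piece 5:z rests on {3:z}
piece 6:z rests on {5:z}
piece 7:z rests on {6:z}
piece 8:z rests on {7:z}
piece 9:x rests on {4:a}
piece 10:x rests on {9:x}
minimal pieces: {0:z, 1:c, 2:a}
ways to finish when only these pieces remain (= sum over removing one remaining piece with nothing left below it):
  1 left: {1}→1  {8}→1  {10}→1
  2 left: {1,8}→2  {1,10}→2  {7,8}→1  {8,10}→2  {9,10}→1
  3 left: {1,7,8}→3  {1,8,10}→6  {1,9,10}→3  {4,9,10}→1  {6,7,8}→1  {7,8,10}→3  {8,9,10}→3
  4 left: {1,4,9,10}→4  {1,6,7,8}→4  {1,7,8,10}→12  {1,8,9,10}→12  {2,4,9,10}→1  {4,8,9,10}→4  {5,6,7,8}→1  {6,7,8,10}→4  {7,8,9,10}→6
  5 left: {1,2,4,9,10}→5  {1,4,8,9,10}→20  {1,5,6,7,8}→5  {1,6,7,8,10}→20  {1,7,8,9,10}→30  {2,4,8,9,10}→5  {3,5,6,7,8}→1  {4,7,8,9,10}→10  {5,6,7,8,10}→5  {6,7,8,9,10}→10
  6 left: {0,3,5,6,7,8}→1  {1,2,4,8,9,10}→30  {1,3,5,6,7,8}→6  {1,4,7,8,9,10}→60  {1,5,6,7,8,10}→30  {1,6,7,8,9,10}→60  {2,4,7,8,9,10}→15  {3,5,6,7,8,10}→6  {4,6,7,8,9,10}→20  {5,6,7,8,9,10}→15
  7 left: {0,1,3,5,6,7,8}→7  {0,3,5,6,7,8,10}→7  {1,2,4,7,8,9,10}→105  {1,3,5,6,7,8,10}→42  {1,4,6,7,8,9,10}→140  {1,5,6,7,8,9,10}→105  {2,4,6,7,8,9,10}→35  {3,5,6,7,8,9,10}→21  {4,5,6,7,8,9,10}→35
  8 left: {0,1,3,5,6,7,8,10}→56  {0,3,5,6,7,8,9,10}→28  {1,2,4,6,7,8,9,10}→280  {1,3,5,6,7,8,9,10}→168  {1,4,5,6,7,8,9,10}→280  {2,4,5,6,7,8,9,10}→70  {3,4,5,6,7,8,9,10}→56
  9 left: {0,1,3,5,6,7,8,9,10}→252  {0,3,4,5,6,7,8,9,10}→84  {1,2,4,5,6,7,8,9,10}→630  {1,3,4,5,6,7,8,9,10}→504  {2,3,4,5,6,7,8,9,10}→126
  placing 0:z first → 1260 extensions
  placing 1:c first → 210 extensions
  placing 2:a first → 840 extensions
total linear extensions = 2310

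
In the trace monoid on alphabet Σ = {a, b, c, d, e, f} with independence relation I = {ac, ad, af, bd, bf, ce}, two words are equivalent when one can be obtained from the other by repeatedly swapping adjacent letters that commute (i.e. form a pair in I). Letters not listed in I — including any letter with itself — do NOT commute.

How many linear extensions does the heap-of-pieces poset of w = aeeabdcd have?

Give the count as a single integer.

drop 0:a onto floor
drop 1:e onto {0:a}
drop 2:e onto {1:e}
drop 3:a onto {2:e}
drop 4:b onto {3:a}
drop 5:d onto {2:e}
drop 6:c onto {4:b, 5:d}
drop 7:d onto {6:c}
ground layer = {0:a}
drop-orders for the pieces not yet dropped (sum over which currently-grounded one goes next):
  1 to go: {7} 1
  2 to go: {6,7} 1
  3 to go: {4,6,7} 1  {5,6,7} 1
  4 to go: {3,4,6,7} 1  {4,5,6,7} 2
  5 to go: {3,4,5,6,7} 3
  6 to go: {2,3,4,5,6,7} 3
  if 0:a drops first: 3 orders

3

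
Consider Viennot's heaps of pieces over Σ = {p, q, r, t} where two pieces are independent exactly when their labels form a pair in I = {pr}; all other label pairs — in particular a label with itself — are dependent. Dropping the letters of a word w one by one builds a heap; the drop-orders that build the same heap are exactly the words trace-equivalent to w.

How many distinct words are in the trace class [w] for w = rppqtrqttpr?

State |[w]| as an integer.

6

piece 0:r — minimal
piece 1:p — minimal
piece 2:p rests on {1:p}
piece 3:q rests on {0:r, 2:p}
piece 4:t rests on {3:q}
piece 5:r rests on {4:t}
piece 6:q rests on {5:r}
piece 7:t rests on {6:q}
piece 8:t rests on {7:t}
piece 9:p rests on {8:t}
piece 10:r rests on {8:t}
minimal pieces: {0:r, 1:p}
ways to finish when only these pieces remain (= sum over removing one remaining piece with nothing left below it):
  1 left: {9}→1  {10}→1
  2 left: {9,10}→2
  3 left: {8,9,10}→2
  4 left: {7,8,9,10}→2
  5 left: {6,7,8,9,10}→2
  6 left: {5,6,7,8,9,10}→2
  7 left: {4,5,6,7,8,9,10}→2
  8 left: {3,4,5,6,7,8,9,10}→2
  9 left: {0,3,4,5,6,7,8,9,10}→2  {2,3,4,5,6,7,8,9,10}→2
  placing 0:r first → 2 extensions
  placing 1:p first → 4 extensions
total linear extensions = 6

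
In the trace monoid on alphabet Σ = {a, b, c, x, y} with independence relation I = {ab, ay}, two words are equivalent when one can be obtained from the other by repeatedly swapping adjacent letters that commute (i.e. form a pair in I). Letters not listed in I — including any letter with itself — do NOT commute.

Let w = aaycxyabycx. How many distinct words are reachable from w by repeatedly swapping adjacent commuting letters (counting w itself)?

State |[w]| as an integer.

0(a) covers ∅
1(a) covers 0:a
2(y) covers ∅
3(c) covers 1:a, 2:y
4(x) covers 3:c
5(y) covers 4:x
6(a) covers 4:x
7(b) covers 5:y
8(y) covers 7:b
9(c) covers 6:a, 8:y
10(x) covers 9:c
floor of heap: 0:a, 2:y
completions by unplaced set U, small U first (add the entries for U minus each lowest piece of U):
  |U|=1: {10}:1
  |U|=2: {9,10}:1
  |U|=3: {6,9,10}:1  {8,9,10}:1
  |U|=4: {6,8,9,10}:2  {7,8,9,10}:1
  |U|=5: {5,7,8,9,10}:1  {6,7,8,9,10}:3
  |U|=6: {5,6,7,8,9,10}:4
  |U|=7: {4,5,6,7,8,9,10}:4
  |U|=8: {3,4,5,6,7,8,9,10}:4
  |U|=9: {1,3,4,5,6,7,8,9,10}:4  {2,3,4,5,6,7,8,9,10}:4
  start at 0(a): 8
  start at 2(y): 4
sum over floor = 12

12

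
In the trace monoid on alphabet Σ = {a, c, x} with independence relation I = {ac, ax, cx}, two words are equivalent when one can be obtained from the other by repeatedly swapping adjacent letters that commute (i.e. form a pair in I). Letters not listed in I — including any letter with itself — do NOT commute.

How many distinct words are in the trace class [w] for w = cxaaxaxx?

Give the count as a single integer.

0(c) covers ∅
1(x) covers ∅
2(a) covers ∅
3(a) covers 2:a
4(x) covers 1:x
5(a) covers 3:a
6(x) covers 4:x
7(x) covers 6:x
floor of heap: 0:c, 1:x, 2:a
completions by unplaced set U, small U first (add the entries for U minus each lowest piece of U):
  |U|=1: {0}:1  {5}:1  {7}:1
  |U|=2: {0,5}:2  {0,7}:2  {3,5}:1  {5,7}:2  {6,7}:1
  |U|=3: {0,3,5}:3  {0,5,7}:6  {0,6,7}:3  {2,3,5}:1  {3,5,7}:3  {4,6,7}:1  {5,6,7}:3
  |U|=4: {0,2,3,5}:4  {0,3,5,7}:12  {0,4,6,7}:4  {0,5,6,7}:12  {1,4,6,7}:1  {2,3,5,7}:4  {3,5,6,7}:6  {4,5,6,7}:4
  |U|=5: {0,1,4,6,7}:5  {0,2,3,5,7}:20  {0,3,5,6,7}:30  {0,4,5,6,7}:20  {1,4,5,6,7}:5  {2,3,5,6,7}:10  {3,4,5,6,7}:10
  |U|=6: {0,1,4,5,6,7}:30  {0,2,3,5,6,7}:60  {0,3,4,5,6,7}:60  {1,3,4,5,6,7}:15  {2,3,4,5,6,7}:20
  start at 0(c): 35
  start at 1(x): 140
  start at 2(a): 105
sum over floor = 280

280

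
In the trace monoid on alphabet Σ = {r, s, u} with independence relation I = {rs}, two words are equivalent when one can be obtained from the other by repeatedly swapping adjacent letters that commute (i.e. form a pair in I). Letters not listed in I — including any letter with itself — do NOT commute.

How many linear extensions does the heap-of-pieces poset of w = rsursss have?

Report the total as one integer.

0(r) covers ∅
1(s) covers ∅
2(u) covers 0:r, 1:s
3(r) covers 2:u
4(s) covers 2:u
5(s) covers 4:s
6(s) covers 5:s
floor of heap: 0:r, 1:s
completions by unplaced set U, small U first (add the entries for U minus each lowest piece of U):
  |U|=1: {3}:1  {6}:1
  |U|=2: {3,6}:2  {5,6}:1
  |U|=3: {3,5,6}:3  {4,5,6}:1
  |U|=4: {3,4,5,6}:4
  |U|=5: {2,3,4,5,6}:4
  start at 0(r): 4
  start at 1(s): 4
sum over floor = 8

8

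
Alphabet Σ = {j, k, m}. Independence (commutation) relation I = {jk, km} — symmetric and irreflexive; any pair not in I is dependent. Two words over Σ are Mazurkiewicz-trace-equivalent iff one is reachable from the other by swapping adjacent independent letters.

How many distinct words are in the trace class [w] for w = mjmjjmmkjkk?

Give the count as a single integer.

0(m) covers ∅
1(j) covers 0:m
2(m) covers 1:j
3(j) covers 2:m
4(j) covers 3:j
5(m) covers 4:j
6(m) covers 5:m
7(k) covers ∅
8(j) covers 6:m
9(k) covers 7:k
10(k) covers 9:k
floor of heap: 0:m, 7:k
completions by unplaced set U, small U first (add the entries for U minus each lowest piece of U):
  |U|=1: {8}:1  {10}:1
  |U|=2: {6,8}:1  {8,10}:2  {9,10}:1
  |U|=3: {5,6,8}:1  {6,8,10}:3  {7,9,10}:1  {8,9,10}:3
  |U|=4: {4,5,6,8}:1  {5,6,8,10}:4  {6,8,9,10}:6  {7,8,9,10}:4
  |U|=5: {3,4,5,6,8}:1  {4,5,6,8,10}:5  {5,6,8,9,10}:10  {6,7,8,9,10}:10
  |U|=6: {2,3,4,5,6,8}:1  {3,4,5,6,8,10}:6  {4,5,6,8,9,10}:15  {5,6,7,8,9,10}:20
  |U|=7: {1,2,3,4,5,6,8}:1  {2,3,4,5,6,8,10}:7  {3,4,5,6,8,9,10}:21  {4,5,6,7,8,9,10}:35
  |U|=8: {0,1,2,3,4,5,6,8}:1  {1,2,3,4,5,6,8,10}:8  {2,3,4,5,6,8,9,10}:28  {3,4,5,6,7,8,9,10}:56
  |U|=9: {0,1,2,3,4,5,6,8,10}:9  {1,2,3,4,5,6,8,9,10}:36  {2,3,4,5,6,7,8,9,10}:84
  start at 0(m): 120
  start at 7(k): 45
sum over floor = 165

165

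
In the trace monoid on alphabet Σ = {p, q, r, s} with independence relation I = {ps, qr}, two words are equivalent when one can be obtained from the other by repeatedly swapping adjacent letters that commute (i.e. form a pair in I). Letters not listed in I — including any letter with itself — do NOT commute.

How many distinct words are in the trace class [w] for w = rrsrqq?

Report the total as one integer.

0(r) covers ∅
1(r) covers 0:r
2(s) covers 1:r
3(r) covers 2:s
4(q) covers 2:s
5(q) covers 4:q
floor of heap: 0:r
completions by unplaced set U, small U first (add the entries for U minus each lowest piece of U):
  |U|=1: {3}:1  {5}:1
  |U|=2: {3,5}:2  {4,5}:1
  |U|=3: {3,4,5}:3
  |U|=4: {2,3,4,5}:3
  start at 0(r): 3

3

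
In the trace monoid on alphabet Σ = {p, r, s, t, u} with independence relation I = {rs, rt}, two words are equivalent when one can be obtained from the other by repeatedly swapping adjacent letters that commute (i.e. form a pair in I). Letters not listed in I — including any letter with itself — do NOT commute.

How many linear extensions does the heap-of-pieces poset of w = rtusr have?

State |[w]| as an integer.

0(r) covers ∅
1(t) covers ∅
2(u) covers 0:r, 1:t
3(s) covers 2:u
4(r) covers 2:u
floor of heap: 0:r, 1:t
completions by unplaced set U, small U first (add the entries for U minus each lowest piece of U):
  |U|=1: {3}:1  {4}:1
  |U|=2: {3,4}:2
  |U|=3: {2,3,4}:2
  start at 0(r): 2
  start at 1(t): 2
sum over floor = 4

4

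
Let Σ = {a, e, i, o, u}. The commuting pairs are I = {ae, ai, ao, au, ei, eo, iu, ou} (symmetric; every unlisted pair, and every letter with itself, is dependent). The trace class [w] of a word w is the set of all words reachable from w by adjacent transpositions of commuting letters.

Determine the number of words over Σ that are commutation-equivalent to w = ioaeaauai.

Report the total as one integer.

1260

0(i) covers ∅
1(o) covers 0:i
2(a) covers ∅
3(e) covers ∅
4(a) covers 2:a
5(a) covers 4:a
6(u) covers 3:e
7(a) covers 5:a
8(i) covers 1:o
floor of heap: 0:i, 2:a, 3:e
completions by unplaced set U, small U first (add the entries for U minus each lowest piece of U):
  |U|=1: {6}:1  {7}:1  {8}:1
  |U|=2: {1,8}:1  {3,6}:1  {5,7}:1  {6,7}:2  {6,8}:2  {7,8}:2
  |U|=3: {0,1,8}:1  {1,6,8}:3  {1,7,8}:3  {3,6,7}:3  {3,6,8}:3  {4,5,7}:1  {5,6,7}:3  {5,7,8}:3  {6,7,8}:6
  |U|=4: {0,1,6,8}:4  {0,1,7,8}:4  {1,3,6,8}:6  {1,5,7,8}:6  {1,6,7,8}:12  {2,4,5,7}:1  {3,5,6,7}:6  {3,6,7,8}:12  {4,5,6,7}:4  {4,5,7,8}:4  {5,6,7,8}:12
  |U|=5: {0,1,3,6,8}:10  {0,1,5,7,8}:10  {0,1,6,7,8}:20  {1,3,6,7,8}:30  {1,4,5,7,8}:10  {1,5,6,7,8}:30  {2,4,5,6,7}:5  {2,4,5,7,8}:5  {3,4,5,6,7}:10  {3,5,6,7,8}:30  {4,5,6,7,8}:20
  |U|=6: {0,1,3,6,7,8}:60  {0,1,4,5,7,8}:20  {0,1,5,6,7,8}:60  {1,2,4,5,7,8}:15  {1,3,5,6,7,8}:90  {1,4,5,6,7,8}:60  {2,3,4,5,6,7}:15  {2,4,5,6,7,8}:30  {3,4,5,6,7,8}:60
  |U|=7: {0,1,2,4,5,7,8}:35  {0,1,3,5,6,7,8}:210  {0,1,4,5,6,7,8}:140  {1,2,4,5,6,7,8}:105  {1,3,4,5,6,7,8}:210  {2,3,4,5,6,7,8}:105
  start at 0(i): 420
  start at 2(a): 560
  start at 3(e): 280
sum over floor = 1260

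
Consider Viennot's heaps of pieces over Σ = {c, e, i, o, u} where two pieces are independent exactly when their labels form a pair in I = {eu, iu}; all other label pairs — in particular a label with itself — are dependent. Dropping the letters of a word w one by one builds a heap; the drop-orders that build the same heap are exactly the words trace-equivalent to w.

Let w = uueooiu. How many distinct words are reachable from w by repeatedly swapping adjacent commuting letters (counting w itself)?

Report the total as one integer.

#0=u has no predecessor
#1=u depends on [0:u]
#2=e has no predecessor
#3=o depends on [1:u, 2:e]
#4=o depends on [3:o]
#5=i depends on [4:o]
#6=u depends on [4:o]
sources: [0:u, 2:e]
N(rest) = Σ N(rest − s) over sources s of rest; N(one piece) = 1:
  size 1 → [5]=1  [6]=1
  size 2 → [5,6]=2
  size 3 → [4,5,6]=2
  size 4 → [3,4,5,6]=2
  size 5 → [1,3,4,5,6]=2  [2,3,4,5,6]=2
  first=0(u) contributes 4
  first=2(e) contributes 2
|[w]| = 6

6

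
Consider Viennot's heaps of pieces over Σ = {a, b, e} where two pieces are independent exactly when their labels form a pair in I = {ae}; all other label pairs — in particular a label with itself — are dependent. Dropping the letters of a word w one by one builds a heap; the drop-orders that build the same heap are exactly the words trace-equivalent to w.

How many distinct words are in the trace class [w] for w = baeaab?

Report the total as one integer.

4

piece 0:b — minimal
piece 1:a rests on {0:b}
piece 2:e rests on {0:b}
piece 3:a rests on {1:a}
piece 4:a rests on {3:a}
piece 5:b rests on {2:e, 4:a}
minimal pieces: {0:b}
ways to finish when only these pieces remain (= sum over removing one remaining piece with nothing left below it):
  1 left: {5}→1
  2 left: {2,5}→1  {4,5}→1
  3 left: {2,4,5}→2  {3,4,5}→1
  4 left: {1,3,4,5}→1  {2,3,4,5}→3
  placing 0:b first → 4 extensions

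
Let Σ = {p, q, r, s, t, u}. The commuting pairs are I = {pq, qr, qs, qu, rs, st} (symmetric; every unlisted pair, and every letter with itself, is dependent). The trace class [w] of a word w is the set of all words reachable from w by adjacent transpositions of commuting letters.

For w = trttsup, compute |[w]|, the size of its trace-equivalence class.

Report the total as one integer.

5

piece 0:t — minimal
piece 1:r rests on {0:t}
piece 2:t rests on {1:r}
piece 3:t rests on {2:t}
piece 4:s — minimal
piece 5:u rests on {3:t, 4:s}
piece 6:p rests on {5:u}
minimal pieces: {0:t, 4:s}
ways to finish when only these pieces remain (= sum over removing one remaining piece with nothing left below it):
  1 left: {6}→1
  2 left: {5,6}→1
  3 left: {3,5,6}→1  {4,5,6}→1
  4 left: {2,3,5,6}→1  {3,4,5,6}→2
  5 left: {1,2,3,5,6}→1  {2,3,4,5,6}→3
  placing 0:t first → 4 extensions
  placing 4:s first → 1 extensions
total linear extensions = 5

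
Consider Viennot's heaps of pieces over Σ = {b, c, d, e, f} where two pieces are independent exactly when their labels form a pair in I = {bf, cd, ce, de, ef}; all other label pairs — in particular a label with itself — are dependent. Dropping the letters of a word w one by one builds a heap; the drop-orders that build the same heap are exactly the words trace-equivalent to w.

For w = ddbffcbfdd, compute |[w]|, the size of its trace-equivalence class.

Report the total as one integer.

6

#0=d has no predecessor
#1=d depends on [0:d]
#2=b depends on [1:d]
#3=f depends on [1:d]
#4=f depends on [3:f]
#5=c depends on [2:b, 4:f]
#6=b depends on [5:c]
#7=f depends on [5:c]
#8=d depends on [6:b, 7:f]
#9=d depends on [8:d]
sources: [0:d]
N(rest) = Σ N(rest − s) over sources s of rest; N(one piece) = 1:
  size 1 → [9]=1
  size 2 → [8,9]=1
  size 3 → [6,8,9]=1  [7,8,9]=1
  size 4 → [6,7,8,9]=2
  size 5 → [5,6,7,8,9]=2
  size 6 → [2,5,6,7,8,9]=2  [4,5,6,7,8,9]=2
  size 7 → [2,4,5,6,7,8,9]=4  [3,4,5,6,7,8,9]=2
  size 8 → [2,3,4,5,6,7,8,9]=6
  first=0(d) contributes 6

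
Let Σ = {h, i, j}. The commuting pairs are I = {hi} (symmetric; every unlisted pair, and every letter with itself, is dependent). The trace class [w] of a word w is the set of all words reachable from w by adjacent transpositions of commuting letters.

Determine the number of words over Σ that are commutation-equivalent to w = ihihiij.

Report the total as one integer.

15

piece 0:i — minimal
piece 1:h — minimal
piece 2:i rests on {0:i}
piece 3:h rests on {1:h}
piece 4:i rests on {2:i}
piece 5:i rests on {4:i}
piece 6:j rests on {3:h, 5:i}
minimal pieces: {0:i, 1:h}
ways to finish when only these pieces remain (= sum over removing one remaining piece with nothing left below it):
  1 left: {6}→1
  2 left: {3,6}→1  {5,6}→1
  3 left: {1,3,6}→1  {3,5,6}→2  {4,5,6}→1
  4 left: {1,3,5,6}→3  {2,4,5,6}→1  {3,4,5,6}→3
  5 left: {0,2,4,5,6}→1  {1,3,4,5,6}→6  {2,3,4,5,6}→4
  placing 0:i first → 10 extensions
  placing 1:h first → 5 extensions
total linear extensions = 15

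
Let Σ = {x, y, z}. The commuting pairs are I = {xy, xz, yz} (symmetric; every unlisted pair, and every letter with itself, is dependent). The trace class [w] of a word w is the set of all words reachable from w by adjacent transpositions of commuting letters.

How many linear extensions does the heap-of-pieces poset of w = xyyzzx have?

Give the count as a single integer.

90

piece 0:x — minimal
piece 1:y — minimal
piece 2:y rests on {1:y}
piece 3:z — minimal
piece 4:z rests on {3:z}
piece 5:x rests on {0:x}
minimal pieces: {0:x, 1:y, 3:z}
ways to finish when only these pieces remain (= sum over removing one remaining piece with nothing left below it):
  1 left: {2}→1  {4}→1  {5}→1
  2 left: {0,5}→1  {1,2}→1  {2,4}→2  {2,5}→2  {3,4}→1  {4,5}→2
  3 left: {0,2,5}→3  {0,4,5}→3  {1,2,4}→3  {1,2,5}→3  {2,3,4}→3  {2,4,5}→6  {3,4,5}→3
  4 left: {0,1,2,5}→6  {0,2,4,5}→12  {0,3,4,5}→6  {1,2,3,4}→6  {1,2,4,5}→12  {2,3,4,5}→12
  placing 0:x first → 30 extensions
  placing 1:y first → 30 extensions
  placing 3:z first → 30 extensions
total linear extensions = 90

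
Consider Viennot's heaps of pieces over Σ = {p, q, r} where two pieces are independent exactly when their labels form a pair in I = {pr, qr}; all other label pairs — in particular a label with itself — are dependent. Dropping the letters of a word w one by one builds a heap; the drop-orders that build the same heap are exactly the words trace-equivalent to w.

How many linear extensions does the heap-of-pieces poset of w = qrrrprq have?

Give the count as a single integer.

35

piece 0:q — minimal
piece 1:r — minimal
piece 2:r rests on {1:r}
piece 3:r rests on {2:r}
piece 4:p rests on {0:q}
piece 5:r rests on {3:r}
piece 6:q rests on {4:p}
minimal pieces: {0:q, 1:r}
ways to finish when only these pieces remain (= sum over removing one remaining piece with nothing left below it):
  1 left: {5}→1  {6}→1
  2 left: {3,5}→1  {4,6}→1  {5,6}→2
  3 left: {0,4,6}→1  {2,3,5}→1  {3,5,6}→3  {4,5,6}→3
  4 left: {0,4,5,6}→4  {1,2,3,5}→1  {2,3,5,6}→4  {3,4,5,6}→6
  5 left: {0,3,4,5,6}→10  {1,2,3,5,6}→5  {2,3,4,5,6}→10
  placing 0:q first → 15 extensions
  placing 1:r first → 20 extensions
total linear extensions = 35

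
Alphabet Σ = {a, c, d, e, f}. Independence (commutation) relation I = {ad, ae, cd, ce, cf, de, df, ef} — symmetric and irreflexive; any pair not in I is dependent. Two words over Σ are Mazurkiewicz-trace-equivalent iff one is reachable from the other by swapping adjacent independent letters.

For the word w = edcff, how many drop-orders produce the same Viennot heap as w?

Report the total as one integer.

0(e) covers ∅
1(d) covers ∅
2(c) covers ∅
3(f) covers ∅
4(f) covers 3:f
floor of heap: 0:e, 1:d, 2:c, 3:f
completions by unplaced set U, small U first (add the entries for U minus each lowest piece of U):
  |U|=1: {0}:1  {1}:1  {2}:1  {4}:1
  |U|=2: {0,1}:2  {0,2}:2  {0,4}:2  {1,2}:2  {1,4}:2  {2,4}:2  {3,4}:1
  |U|=3: {0,1,2}:6  {0,1,4}:6  {0,2,4}:6  {0,3,4}:3  {1,2,4}:6  {1,3,4}:3  {2,3,4}:3
  start at 0(e): 12
  start at 1(d): 12
  start at 2(c): 12
  start at 3(f): 24
sum over floor = 60

60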